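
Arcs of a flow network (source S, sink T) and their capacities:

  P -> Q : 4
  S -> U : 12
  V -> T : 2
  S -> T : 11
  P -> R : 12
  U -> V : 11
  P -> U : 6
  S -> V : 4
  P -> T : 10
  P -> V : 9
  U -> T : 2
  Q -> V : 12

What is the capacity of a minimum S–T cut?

Augment S→T: bottleneck 11, flow now 11.
Augment S→U→T: bottleneck 2, flow now 13.
Augment S→V→T: bottleneck 2, flow now 15.
No augmenting path remains; maximum flow = 15.
By max-flow min-cut, the minimum cut capacity equals the max flow.
In the residual graph, reachable from S: {S, U, V}.
Min-cut edges: S→T (11), U→T (2), V→T (2); capacity 11 + 2 + 2 = 15.

15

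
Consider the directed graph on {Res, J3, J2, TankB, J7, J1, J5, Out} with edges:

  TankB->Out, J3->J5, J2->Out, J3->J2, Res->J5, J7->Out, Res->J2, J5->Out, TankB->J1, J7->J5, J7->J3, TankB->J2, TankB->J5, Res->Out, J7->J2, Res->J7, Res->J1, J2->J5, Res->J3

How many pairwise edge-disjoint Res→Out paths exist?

4

Assign every edge capacity 1; by Menger, the answer equals the max flow.
Path Res→Out (+1); total 1.
Path Res→J2→Out (+1); total 2.
Path Res→J7→Out (+1); total 3.
Path Res→J5→Out (+1); total 4.
No residual Res→Out path; max flow = 4.
Certifying cut of size 4: {J2→Out, J5→Out, Res→J7, Res→Out}.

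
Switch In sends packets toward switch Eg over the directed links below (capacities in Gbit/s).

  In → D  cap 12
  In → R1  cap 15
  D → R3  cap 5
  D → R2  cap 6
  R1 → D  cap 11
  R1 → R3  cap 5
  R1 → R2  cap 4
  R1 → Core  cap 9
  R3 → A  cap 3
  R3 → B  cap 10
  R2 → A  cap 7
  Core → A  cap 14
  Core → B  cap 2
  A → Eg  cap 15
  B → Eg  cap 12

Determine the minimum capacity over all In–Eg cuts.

Augment In→D→R3→A→Eg: bottleneck 3, flow now 3.
Augment In→D→R3→B→Eg: bottleneck 2, flow now 5.
Augment In→D→R2→A→Eg: bottleneck 6, flow now 11.
Augment In→R1→R3→B→Eg: bottleneck 5, flow now 16.
Augment In→R1→R2→A→Eg: bottleneck 1, flow now 17.
Augment In→R1→Core→A→Eg: bottleneck 5, flow now 22.
Augment In→R1→Core→B→Eg: bottleneck 2, flow now 24.
Augment In→R1→Core→A→R3→B→Eg: bottleneck 2, flow now 26. (uses reverse residual edge)
No augmenting path remains; maximum flow = 26.
By max-flow min-cut, the minimum cut capacity equals the max flow.
In the residual graph, reachable from In: {In, D}.
Min-cut edges: In→R1 (15), D→R3 (5), D→R2 (6); capacity 15 + 5 + 6 = 26.

26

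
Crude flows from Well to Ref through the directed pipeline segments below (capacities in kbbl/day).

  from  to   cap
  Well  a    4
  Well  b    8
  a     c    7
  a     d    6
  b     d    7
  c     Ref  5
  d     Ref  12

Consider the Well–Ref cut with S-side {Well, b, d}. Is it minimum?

No — its capacity is 16, but the minimum cut has capacity 11.

Given cut capacity: 4 + 12 = 16.
Augment Well→a→c→Ref: bottleneck 4, flow now 4.
Augment Well→b→d→Ref: bottleneck 7, flow now 11.
No augmenting path remains; maximum flow = 11.
In the residual graph, reachable from Well: {Well, b}.
Min-cut edges: Well→a (4), b→d (7); capacity 4 + 7 = 11.
Cut capacity 16 exceeds the max flow 11, so it is not minimum.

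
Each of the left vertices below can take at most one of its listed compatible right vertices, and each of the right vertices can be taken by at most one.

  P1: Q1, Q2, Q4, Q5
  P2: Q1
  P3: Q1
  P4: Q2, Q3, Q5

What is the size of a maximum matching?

3

Unit-capacity flow: source→left, listed edges, right→sink; max matching = max flow.
Augmenting path P1→Q1 (+1); matched 1.
Augmenting path P4→Q2 (+1); matched 2.
Augmenting path P2→Q1→P1→Q4 (+1); matched 3.
No augmenting path remains; maximum matching = 3.
König certificate: {P1, P4, Q1} is a vertex cover of size 3 (every listed pair touches it), so no matching can be larger.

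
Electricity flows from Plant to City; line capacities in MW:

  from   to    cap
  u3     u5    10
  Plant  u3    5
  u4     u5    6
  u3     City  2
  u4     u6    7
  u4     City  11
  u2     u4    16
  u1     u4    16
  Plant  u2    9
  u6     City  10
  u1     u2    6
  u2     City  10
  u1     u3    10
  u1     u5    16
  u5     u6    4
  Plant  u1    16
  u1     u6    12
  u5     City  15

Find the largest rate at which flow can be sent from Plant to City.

Augment Plant→u2→City: bottleneck 9, flow now 9.
Augment Plant→u3→City: bottleneck 2, flow now 11.
Augment Plant→u1→u2→City: bottleneck 1, flow now 12.
Augment Plant→u1→u4→City: bottleneck 11, flow now 23.
Augment Plant→u1→u5→City: bottleneck 4, flow now 27.
Augment Plant→u3→u5→City: bottleneck 3, flow now 30.
No augmenting path remains; maximum flow = 30.
In the residual graph, reachable from Plant: {Plant}.
Min-cut edges: Plant→u1 (16), Plant→u2 (9), Plant→u3 (5); capacity 16 + 9 + 5 = 30.
This cut is saturated, so no flow can exceed 30.

30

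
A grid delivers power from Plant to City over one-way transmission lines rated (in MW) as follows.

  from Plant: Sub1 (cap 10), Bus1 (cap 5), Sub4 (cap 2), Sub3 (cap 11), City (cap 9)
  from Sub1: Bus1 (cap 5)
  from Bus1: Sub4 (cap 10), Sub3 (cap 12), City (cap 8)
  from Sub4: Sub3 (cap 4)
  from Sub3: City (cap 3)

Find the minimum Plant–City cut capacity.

20

Augment Plant→City: bottleneck 9, flow now 9.
Augment Plant→Bus1→City: bottleneck 5, flow now 14.
Augment Plant→Sub3→City: bottleneck 3, flow now 17.
Augment Plant→Sub1→Bus1→City: bottleneck 3, flow now 20.
No augmenting path remains; maximum flow = 20.
By max-flow min-cut, the minimum cut capacity equals the max flow.
In the residual graph, reachable from Plant: {Plant, Sub1, Bus1, Sub4, Sub3}.
Min-cut edges: Plant→City (9), Bus1→City (8), Sub3→City (3); capacity 9 + 8 + 3 = 20.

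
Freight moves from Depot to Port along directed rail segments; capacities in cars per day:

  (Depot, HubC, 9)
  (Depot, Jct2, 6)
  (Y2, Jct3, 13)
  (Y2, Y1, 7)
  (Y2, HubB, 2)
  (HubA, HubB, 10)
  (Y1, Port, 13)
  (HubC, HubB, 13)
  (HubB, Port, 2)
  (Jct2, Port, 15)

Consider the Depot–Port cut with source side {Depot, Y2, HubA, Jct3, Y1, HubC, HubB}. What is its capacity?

21

Edges leaving {Depot, Y2, HubA, Jct3, Y1, HubC, HubB}: Depot→Jct2 (6), Y1→Port (13), HubB→Port (2).
Cut capacity = 6 + 13 + 2 = 21.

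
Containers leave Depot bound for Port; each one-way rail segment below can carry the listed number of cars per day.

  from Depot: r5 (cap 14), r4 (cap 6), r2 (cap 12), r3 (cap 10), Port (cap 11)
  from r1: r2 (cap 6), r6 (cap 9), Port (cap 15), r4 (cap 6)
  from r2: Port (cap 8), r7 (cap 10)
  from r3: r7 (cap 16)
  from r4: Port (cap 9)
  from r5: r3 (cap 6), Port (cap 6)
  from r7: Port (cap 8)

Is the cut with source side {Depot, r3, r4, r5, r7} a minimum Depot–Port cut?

Given cut capacity: 12 + 11 + 9 + 6 + 8 = 46.
Augment Depot→Port: bottleneck 11, flow now 11.
Augment Depot→r2→Port: bottleneck 8, flow now 19.
Augment Depot→r4→Port: bottleneck 6, flow now 25.
Augment Depot→r5→Port: bottleneck 6, flow now 31.
Augment Depot→r2→r7→Port: bottleneck 4, flow now 35.
Augment Depot→r3→r7→Port: bottleneck 4, flow now 39.
No augmenting path remains; maximum flow = 39.
In the residual graph, reachable from Depot: {Depot, r2, r3, r5, r7}.
Min-cut edges: Depot→r4 (6), Depot→Port (11), r2→Port (8), r5→Port (6), r7→Port (8); capacity 6 + 11 + 8 + 6 + 8 = 39.
Cut capacity 46 exceeds the max flow 39, so it is not minimum.

No — its capacity is 46, but the minimum cut has capacity 39.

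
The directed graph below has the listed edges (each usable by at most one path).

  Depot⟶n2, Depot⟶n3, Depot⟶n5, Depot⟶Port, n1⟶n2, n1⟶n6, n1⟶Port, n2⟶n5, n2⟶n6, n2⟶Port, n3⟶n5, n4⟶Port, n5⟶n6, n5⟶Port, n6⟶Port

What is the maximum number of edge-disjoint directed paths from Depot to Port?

4

Assign every edge capacity 1; by Menger, the answer equals the max flow.
Path Depot→Port (+1); total 1.
Path Depot→n2→Port (+1); total 2.
Path Depot→n5→Port (+1); total 3.
Path Depot→n3→n5→n6→Port (+1); total 4.
No residual Depot→Port path; max flow = 4.
Certifying cut of size 4: {Depot→Port, Depot→n2, Depot→n3, Depot→n5}.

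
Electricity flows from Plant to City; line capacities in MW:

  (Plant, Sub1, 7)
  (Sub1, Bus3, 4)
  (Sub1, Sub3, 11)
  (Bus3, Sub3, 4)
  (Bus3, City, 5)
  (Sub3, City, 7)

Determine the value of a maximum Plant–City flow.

Augment Plant→Sub1→Bus3→City: bottleneck 4, flow now 4.
Augment Plant→Sub1→Sub3→City: bottleneck 3, flow now 7.
No augmenting path remains; maximum flow = 7.
In the residual graph, reachable from Plant: {Plant}.
Min-cut edges: Plant→Sub1 (7); capacity 7 = 7.
This cut is saturated, so no flow can exceed 7.

7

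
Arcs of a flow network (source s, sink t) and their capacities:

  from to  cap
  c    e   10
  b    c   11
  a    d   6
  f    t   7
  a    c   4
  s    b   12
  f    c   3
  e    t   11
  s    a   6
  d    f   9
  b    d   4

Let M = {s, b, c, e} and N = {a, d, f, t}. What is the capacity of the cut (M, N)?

21

Edges leaving {s, b, c, e}: s→a (6), b→d (4), e→t (11).
Cut capacity = 6 + 4 + 11 = 21.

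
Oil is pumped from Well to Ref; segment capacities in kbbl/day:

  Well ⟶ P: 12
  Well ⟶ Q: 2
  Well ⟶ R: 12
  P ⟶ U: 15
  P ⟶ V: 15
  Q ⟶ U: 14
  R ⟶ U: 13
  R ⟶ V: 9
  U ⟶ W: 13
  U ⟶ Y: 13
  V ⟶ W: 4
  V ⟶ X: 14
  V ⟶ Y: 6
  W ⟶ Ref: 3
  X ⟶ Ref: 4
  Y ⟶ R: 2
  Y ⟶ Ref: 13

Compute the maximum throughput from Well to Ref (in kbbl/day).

20

Augment Well→P→U→W→Ref: bottleneck 3, flow now 3.
Augment Well→P→U→Y→Ref: bottleneck 9, flow now 12.
Augment Well→Q→U→Y→Ref: bottleneck 2, flow now 14.
Augment Well→R→U→Y→Ref: bottleneck 2, flow now 16.
Augment Well→R→V→X→Ref: bottleneck 4, flow now 20.
No augmenting path remains; maximum flow = 20.
In the residual graph, reachable from Well: {Well, P, Q, R, U, V, W, X, Y}.
Min-cut edges: W→Ref (3), X→Ref (4), Y→Ref (13); capacity 3 + 4 + 13 = 20.
This cut is saturated, so no flow can exceed 20.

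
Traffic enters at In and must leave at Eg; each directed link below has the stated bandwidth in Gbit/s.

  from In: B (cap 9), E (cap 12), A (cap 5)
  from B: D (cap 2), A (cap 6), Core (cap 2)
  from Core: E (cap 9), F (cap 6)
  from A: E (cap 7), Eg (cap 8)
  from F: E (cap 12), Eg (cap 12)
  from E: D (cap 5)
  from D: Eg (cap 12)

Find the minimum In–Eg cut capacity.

Augment In→A→Eg: bottleneck 5, flow now 5.
Augment In→B→A→Eg: bottleneck 3, flow now 8.
Augment In→B→D→Eg: bottleneck 2, flow now 10.
Augment In→E→D→Eg: bottleneck 5, flow now 15.
Augment In→B→Core→F→Eg: bottleneck 2, flow now 17.
No augmenting path remains; maximum flow = 17.
By max-flow min-cut, the minimum cut capacity equals the max flow.
In the residual graph, reachable from In: {In, B, A, E}.
Min-cut edges: B→Core (2), B→D (2), A→Eg (8), E→D (5); capacity 2 + 2 + 8 + 5 = 17.

17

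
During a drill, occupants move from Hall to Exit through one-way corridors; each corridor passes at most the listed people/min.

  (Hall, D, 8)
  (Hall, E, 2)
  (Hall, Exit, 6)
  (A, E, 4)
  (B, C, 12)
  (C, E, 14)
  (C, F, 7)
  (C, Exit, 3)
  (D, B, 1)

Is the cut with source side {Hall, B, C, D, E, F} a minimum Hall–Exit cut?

Given cut capacity: 6 + 3 = 9.
Augment Hall→Exit: bottleneck 6, flow now 6.
Augment Hall→D→B→C→Exit: bottleneck 1, flow now 7.
No augmenting path remains; maximum flow = 7.
In the residual graph, reachable from Hall: {Hall, D, E}.
Min-cut edges: Hall→Exit (6), D→B (1); capacity 6 + 1 = 7.
Cut capacity 9 exceeds the max flow 7, so it is not minimum.

No — its capacity is 9, but the minimum cut has capacity 7.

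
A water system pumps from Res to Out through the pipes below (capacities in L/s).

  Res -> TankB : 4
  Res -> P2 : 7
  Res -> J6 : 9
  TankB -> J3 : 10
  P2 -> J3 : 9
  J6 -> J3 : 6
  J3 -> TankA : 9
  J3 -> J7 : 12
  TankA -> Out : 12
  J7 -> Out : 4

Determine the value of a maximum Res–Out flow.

Augment Res→TankB→J3→TankA→Out: bottleneck 4, flow now 4.
Augment Res→P2→J3→TankA→Out: bottleneck 5, flow now 9.
Augment Res→P2→J3→J7→Out: bottleneck 2, flow now 11.
Augment Res→J6→J3→J7→Out: bottleneck 2, flow now 13.
No augmenting path remains; maximum flow = 13.
In the residual graph, reachable from Res: {Res, TankB, P2, J6, J3, J7}.
Min-cut edges: J3→TankA (9), J7→Out (4); capacity 9 + 4 = 13.
This cut is saturated, so no flow can exceed 13.

13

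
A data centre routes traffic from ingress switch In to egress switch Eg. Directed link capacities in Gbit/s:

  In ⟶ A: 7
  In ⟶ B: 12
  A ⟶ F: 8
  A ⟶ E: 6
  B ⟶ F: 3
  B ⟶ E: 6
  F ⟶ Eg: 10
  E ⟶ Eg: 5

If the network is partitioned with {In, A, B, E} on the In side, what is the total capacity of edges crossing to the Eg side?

16

Edges leaving {In, A, B, E}: A→F (8), B→F (3), E→Eg (5).
Cut capacity = 8 + 3 + 5 = 16.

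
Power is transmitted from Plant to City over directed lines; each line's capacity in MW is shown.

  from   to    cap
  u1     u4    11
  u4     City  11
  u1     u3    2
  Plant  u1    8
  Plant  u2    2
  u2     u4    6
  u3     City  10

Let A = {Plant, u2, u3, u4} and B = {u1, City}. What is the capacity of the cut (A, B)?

29

Edges leaving {Plant, u2, u3, u4}: Plant→u1 (8), u3→City (10), u4→City (11).
Cut capacity = 8 + 10 + 11 = 29.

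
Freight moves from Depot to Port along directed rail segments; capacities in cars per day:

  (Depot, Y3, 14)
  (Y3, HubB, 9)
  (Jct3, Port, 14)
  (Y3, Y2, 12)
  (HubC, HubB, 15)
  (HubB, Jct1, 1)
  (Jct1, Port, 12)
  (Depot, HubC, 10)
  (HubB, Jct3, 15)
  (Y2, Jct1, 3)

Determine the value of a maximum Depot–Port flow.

Augment Depot→Y3→Y2→Jct1→Port: bottleneck 3, flow now 3.
Augment Depot→Y3→HubB→Jct3→Port: bottleneck 9, flow now 12.
Augment Depot→HubC→HubB→Jct3→Port: bottleneck 5, flow now 17.
Augment Depot→HubC→HubB→Jct1→Port: bottleneck 1, flow now 18.
No augmenting path remains; maximum flow = 18.
In the residual graph, reachable from Depot: {Depot, Y3, HubC, Y2, HubB, Jct3}.
Min-cut edges: Y2→Jct1 (3), HubB→Jct1 (1), Jct3→Port (14); capacity 3 + 1 + 14 = 18.
This cut is saturated, so no flow can exceed 18.

18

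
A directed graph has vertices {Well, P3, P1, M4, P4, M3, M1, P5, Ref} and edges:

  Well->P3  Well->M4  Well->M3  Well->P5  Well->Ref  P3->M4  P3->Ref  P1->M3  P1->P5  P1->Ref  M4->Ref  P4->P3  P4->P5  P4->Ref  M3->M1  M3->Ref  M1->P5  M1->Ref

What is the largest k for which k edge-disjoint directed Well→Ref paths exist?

Assign every edge capacity 1; by Menger, the answer equals the max flow.
Path Well→Ref (+1); total 1.
Path Well→P3→Ref (+1); total 2.
Path Well→M4→Ref (+1); total 3.
Path Well→M3→Ref (+1); total 4.
No residual Well→Ref path; max flow = 4.
Certifying cut of size 4: {Well→M3, Well→M4, Well→P3, Well→Ref}.

4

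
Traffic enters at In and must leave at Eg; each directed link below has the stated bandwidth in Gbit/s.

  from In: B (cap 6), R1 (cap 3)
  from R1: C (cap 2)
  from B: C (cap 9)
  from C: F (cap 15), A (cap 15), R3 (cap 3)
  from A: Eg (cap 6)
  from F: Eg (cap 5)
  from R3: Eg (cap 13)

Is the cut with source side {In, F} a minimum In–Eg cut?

Given cut capacity: 3 + 6 + 5 = 14.
Augment In→R1→C→A→Eg: bottleneck 2, flow now 2.
Augment In→B→C→A→Eg: bottleneck 4, flow now 6.
Augment In→B→C→F→Eg: bottleneck 2, flow now 8.
No augmenting path remains; maximum flow = 8.
In the residual graph, reachable from In: {In, R1}.
Min-cut edges: In→B (6), R1→C (2); capacity 6 + 2 = 8.
Cut capacity 14 exceeds the max flow 8, so it is not minimum.

No — its capacity is 14, but the minimum cut has capacity 8.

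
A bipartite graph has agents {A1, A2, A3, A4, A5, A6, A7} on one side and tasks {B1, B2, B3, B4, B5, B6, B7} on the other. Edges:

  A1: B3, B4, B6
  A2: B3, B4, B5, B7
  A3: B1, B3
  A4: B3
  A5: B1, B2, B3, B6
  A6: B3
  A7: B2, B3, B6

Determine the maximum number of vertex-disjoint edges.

6

Unit-capacity flow: source→left, listed edges, right→sink; max matching = max flow.
Augmenting path A1→B3 (+1); matched 1.
Augmenting path A2→B4 (+1); matched 2.
Augmenting path A3→B1 (+1); matched 3.
Augmenting path A5→B2 (+1); matched 4.
Augmenting path A7→B6 (+1); matched 5.
Augmenting path A4→B3→A1→B4→A2→B5 (+1); matched 6.
No augmenting path remains; maximum matching = 6.
König certificate: {A1, A2, A3, A5, A7, B3} is a vertex cover of size 6 (every listed pair touches it), so no matching can be larger.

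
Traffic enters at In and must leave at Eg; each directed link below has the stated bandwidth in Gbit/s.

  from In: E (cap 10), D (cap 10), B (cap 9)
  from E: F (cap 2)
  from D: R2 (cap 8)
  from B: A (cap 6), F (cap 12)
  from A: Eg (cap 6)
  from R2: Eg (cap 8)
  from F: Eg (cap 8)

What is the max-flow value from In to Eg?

19

Augment In→E→F→Eg: bottleneck 2, flow now 2.
Augment In→D→R2→Eg: bottleneck 8, flow now 10.
Augment In→B→A→Eg: bottleneck 6, flow now 16.
Augment In→B→F→Eg: bottleneck 3, flow now 19.
No augmenting path remains; maximum flow = 19.
In the residual graph, reachable from In: {In, E, D}.
Min-cut edges: In→B (9), E→F (2), D→R2 (8); capacity 9 + 2 + 8 = 19.
This cut is saturated, so no flow can exceed 19.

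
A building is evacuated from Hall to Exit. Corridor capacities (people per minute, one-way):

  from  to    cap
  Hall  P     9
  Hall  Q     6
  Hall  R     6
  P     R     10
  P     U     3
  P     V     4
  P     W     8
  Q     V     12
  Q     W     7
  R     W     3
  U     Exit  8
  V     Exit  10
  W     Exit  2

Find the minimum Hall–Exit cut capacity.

15

Augment Hall→P→U→Exit: bottleneck 3, flow now 3.
Augment Hall→P→V→Exit: bottleneck 4, flow now 7.
Augment Hall→P→W→Exit: bottleneck 2, flow now 9.
Augment Hall→Q→V→Exit: bottleneck 6, flow now 15.
No augmenting path remains; maximum flow = 15.
By max-flow min-cut, the minimum cut capacity equals the max flow.
In the residual graph, reachable from Hall: {Hall, P, R, W}.
Min-cut edges: Hall→Q (6), P→U (3), P→V (4), W→Exit (2); capacity 6 + 3 + 4 + 2 = 15.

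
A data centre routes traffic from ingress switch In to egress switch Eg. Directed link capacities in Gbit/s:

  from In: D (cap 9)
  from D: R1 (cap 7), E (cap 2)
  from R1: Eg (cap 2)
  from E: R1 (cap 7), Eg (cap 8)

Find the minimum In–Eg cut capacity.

Augment In→D→R1→Eg: bottleneck 2, flow now 2.
Augment In→D→E→Eg: bottleneck 2, flow now 4.
No augmenting path remains; maximum flow = 4.
By max-flow min-cut, the minimum cut capacity equals the max flow.
In the residual graph, reachable from In: {In, D, R1}.
Min-cut edges: D→E (2), R1→Eg (2); capacity 2 + 2 = 4.

4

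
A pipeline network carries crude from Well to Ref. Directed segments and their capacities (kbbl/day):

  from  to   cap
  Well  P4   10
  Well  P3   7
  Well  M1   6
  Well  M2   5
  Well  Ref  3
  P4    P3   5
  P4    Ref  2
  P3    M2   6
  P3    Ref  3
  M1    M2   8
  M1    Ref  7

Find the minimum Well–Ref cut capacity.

Augment Well→Ref: bottleneck 3, flow now 3.
Augment Well→P4→Ref: bottleneck 2, flow now 5.
Augment Well→P3→Ref: bottleneck 3, flow now 8.
Augment Well→M1→Ref: bottleneck 6, flow now 14.
No augmenting path remains; maximum flow = 14.
By max-flow min-cut, the minimum cut capacity equals the max flow.
In the residual graph, reachable from Well: {Well, P4, P3, M2}.
Min-cut edges: Well→M1 (6), Well→Ref (3), P4→Ref (2), P3→Ref (3); capacity 6 + 3 + 2 + 3 = 14.

14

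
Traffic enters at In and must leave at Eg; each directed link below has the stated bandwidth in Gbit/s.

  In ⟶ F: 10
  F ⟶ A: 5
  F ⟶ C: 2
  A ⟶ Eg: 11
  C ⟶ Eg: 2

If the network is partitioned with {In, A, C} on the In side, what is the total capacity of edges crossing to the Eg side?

23

Edges leaving {In, A, C}: In→F (10), A→Eg (11), C→Eg (2).
Cut capacity = 10 + 11 + 2 = 23.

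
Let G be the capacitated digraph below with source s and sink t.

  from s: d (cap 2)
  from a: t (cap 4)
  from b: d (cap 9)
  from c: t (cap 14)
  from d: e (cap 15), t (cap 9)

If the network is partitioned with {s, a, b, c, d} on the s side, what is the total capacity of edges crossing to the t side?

42

Edges leaving {s, a, b, c, d}: a→t (4), c→t (14), d→e (15), d→t (9).
Cut capacity = 4 + 14 + 15 + 9 = 42.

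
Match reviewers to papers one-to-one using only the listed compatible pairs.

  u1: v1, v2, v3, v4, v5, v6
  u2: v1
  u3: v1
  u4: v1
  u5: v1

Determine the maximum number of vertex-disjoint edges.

2

Unit-capacity flow: source→left, listed edges, right→sink; max matching = max flow.
Augmenting path u1→v1 (+1); matched 1.
Augmenting path u2→v1→u1→v2 (+1); matched 2.
No augmenting path remains; maximum matching = 2.
König certificate: {u1, v1} is a vertex cover of size 2 (every listed pair touches it), so no matching can be larger.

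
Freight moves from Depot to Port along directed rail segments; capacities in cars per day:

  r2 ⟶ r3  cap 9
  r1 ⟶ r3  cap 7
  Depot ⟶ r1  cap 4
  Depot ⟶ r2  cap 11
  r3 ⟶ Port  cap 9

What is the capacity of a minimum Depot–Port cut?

Augment Depot→r1→r3→Port: bottleneck 4, flow now 4.
Augment Depot→r2→r3→Port: bottleneck 5, flow now 9.
No augmenting path remains; maximum flow = 9.
By max-flow min-cut, the minimum cut capacity equals the max flow.
In the residual graph, reachable from Depot: {Depot, r1, r2, r3}.
Min-cut edges: r3→Port (9); capacity 9 = 9.

9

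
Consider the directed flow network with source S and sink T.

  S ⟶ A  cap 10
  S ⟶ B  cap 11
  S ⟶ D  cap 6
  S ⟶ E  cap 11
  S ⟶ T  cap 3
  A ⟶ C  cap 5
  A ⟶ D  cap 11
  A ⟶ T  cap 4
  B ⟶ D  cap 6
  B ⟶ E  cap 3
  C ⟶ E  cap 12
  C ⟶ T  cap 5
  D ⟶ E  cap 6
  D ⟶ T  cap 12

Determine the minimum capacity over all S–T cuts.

24

Augment S→T: bottleneck 3, flow now 3.
Augment S→A→T: bottleneck 4, flow now 7.
Augment S→D→T: bottleneck 6, flow now 13.
Augment S→A→C→T: bottleneck 5, flow now 18.
Augment S→A→D→T: bottleneck 1, flow now 19.
Augment S→B→D→T: bottleneck 5, flow now 24.
No augmenting path remains; maximum flow = 24.
By max-flow min-cut, the minimum cut capacity equals the max flow.
In the residual graph, reachable from S: {S, A, B, D, E}.
Min-cut edges: S→T (3), A→C (5), A→T (4), D→T (12); capacity 3 + 5 + 4 + 12 = 24.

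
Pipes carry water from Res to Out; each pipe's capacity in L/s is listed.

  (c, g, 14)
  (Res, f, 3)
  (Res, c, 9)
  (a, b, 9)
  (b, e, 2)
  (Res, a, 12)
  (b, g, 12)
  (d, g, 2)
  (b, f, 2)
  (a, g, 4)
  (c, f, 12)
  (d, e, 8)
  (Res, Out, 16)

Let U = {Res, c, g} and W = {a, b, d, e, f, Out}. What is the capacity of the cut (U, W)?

Edges leaving {Res, c, g}: Res→a (12), Res→f (3), Res→Out (16), c→f (12).
Cut capacity = 12 + 3 + 16 + 12 = 43.

43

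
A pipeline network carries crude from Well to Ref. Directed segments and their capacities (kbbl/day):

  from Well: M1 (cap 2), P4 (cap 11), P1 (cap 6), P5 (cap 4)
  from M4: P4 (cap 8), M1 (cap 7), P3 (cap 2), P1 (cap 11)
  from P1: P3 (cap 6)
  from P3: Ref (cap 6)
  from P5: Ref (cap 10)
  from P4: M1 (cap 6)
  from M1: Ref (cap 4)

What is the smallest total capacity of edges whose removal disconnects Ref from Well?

Augment Well→P5→Ref: bottleneck 4, flow now 4.
Augment Well→M1→Ref: bottleneck 2, flow now 6.
Augment Well→P1→P3→Ref: bottleneck 6, flow now 12.
Augment Well→P4→M1→Ref: bottleneck 2, flow now 14.
No augmenting path remains; maximum flow = 14.
By max-flow min-cut, the minimum cut capacity equals the max flow.
In the residual graph, reachable from Well: {Well, P4, M1}.
Min-cut edges: Well→P1 (6), Well→P5 (4), M1→Ref (4); capacity 6 + 4 + 4 = 14.

14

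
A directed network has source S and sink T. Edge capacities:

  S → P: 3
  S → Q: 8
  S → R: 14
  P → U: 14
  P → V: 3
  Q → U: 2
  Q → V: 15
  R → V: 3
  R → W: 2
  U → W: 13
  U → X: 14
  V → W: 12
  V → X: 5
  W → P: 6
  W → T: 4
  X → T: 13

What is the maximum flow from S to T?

Augment S→R→W→T: bottleneck 2, flow now 2.
Augment S→P→U→W→T: bottleneck 2, flow now 4.
Augment S→P→U→X→T: bottleneck 1, flow now 5.
Augment S→Q→U→X→T: bottleneck 2, flow now 7.
Augment S→Q→V→X→T: bottleneck 5, flow now 12.
Augment S→Q→V→W→U→X→T: bottleneck 1, flow now 13. (uses reverse residual edge)
Augment S→R→V→W→U→X→T: bottleneck 1, flow now 14. (uses reverse residual edge)
Augment S→R→V→W→P→U→X→T: bottleneck 2, flow now 16.
No augmenting path remains; maximum flow = 16.
In the residual graph, reachable from S: {S, R}.
Min-cut edges: S→P (3), S→Q (8), R→V (3), R→W (2); capacity 3 + 8 + 3 + 2 = 16.
This cut is saturated, so no flow can exceed 16.

16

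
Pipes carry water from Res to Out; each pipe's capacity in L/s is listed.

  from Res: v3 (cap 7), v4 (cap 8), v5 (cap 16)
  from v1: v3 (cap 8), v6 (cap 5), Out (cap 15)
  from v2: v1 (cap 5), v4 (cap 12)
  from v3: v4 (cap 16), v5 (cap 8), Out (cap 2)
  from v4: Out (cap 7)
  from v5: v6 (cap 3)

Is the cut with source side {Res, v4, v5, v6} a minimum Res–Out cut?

Given cut capacity: 7 + 7 = 14.
Augment Res→v3→Out: bottleneck 2, flow now 2.
Augment Res→v4→Out: bottleneck 7, flow now 9.
No augmenting path remains; maximum flow = 9.
In the residual graph, reachable from Res: {Res, v3, v4, v5, v6}.
Min-cut edges: v3→Out (2), v4→Out (7); capacity 2 + 7 = 9.
Cut capacity 14 exceeds the max flow 9, so it is not minimum.

No — its capacity is 14, but the minimum cut has capacity 9.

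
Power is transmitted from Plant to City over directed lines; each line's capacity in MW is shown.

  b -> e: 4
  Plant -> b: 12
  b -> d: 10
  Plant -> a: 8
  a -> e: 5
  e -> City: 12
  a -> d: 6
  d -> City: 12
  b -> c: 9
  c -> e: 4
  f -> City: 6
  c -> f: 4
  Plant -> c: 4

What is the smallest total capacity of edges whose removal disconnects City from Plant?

Augment Plant→a→d→City: bottleneck 6, flow now 6.
Augment Plant→a→e→City: bottleneck 2, flow now 8.
Augment Plant→b→d→City: bottleneck 6, flow now 14.
Augment Plant→b→e→City: bottleneck 4, flow now 18.
Augment Plant→c→e→City: bottleneck 4, flow now 22.
Augment Plant→b→c→f→City: bottleneck 2, flow now 24.
No augmenting path remains; maximum flow = 24.
By max-flow min-cut, the minimum cut capacity equals the max flow.
In the residual graph, reachable from Plant: {Plant}.
Min-cut edges: Plant→a (8), Plant→b (12), Plant→c (4); capacity 8 + 12 + 4 = 24.

24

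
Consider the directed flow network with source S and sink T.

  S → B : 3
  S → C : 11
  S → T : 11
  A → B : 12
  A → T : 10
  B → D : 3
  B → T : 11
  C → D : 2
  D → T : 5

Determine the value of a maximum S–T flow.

16

Augment S→T: bottleneck 11, flow now 11.
Augment S→B→T: bottleneck 3, flow now 14.
Augment S→C→D→T: bottleneck 2, flow now 16.
No augmenting path remains; maximum flow = 16.
In the residual graph, reachable from S: {S, C}.
Min-cut edges: S→B (3), S→T (11), C→D (2); capacity 3 + 11 + 2 = 16.
This cut is saturated, so no flow can exceed 16.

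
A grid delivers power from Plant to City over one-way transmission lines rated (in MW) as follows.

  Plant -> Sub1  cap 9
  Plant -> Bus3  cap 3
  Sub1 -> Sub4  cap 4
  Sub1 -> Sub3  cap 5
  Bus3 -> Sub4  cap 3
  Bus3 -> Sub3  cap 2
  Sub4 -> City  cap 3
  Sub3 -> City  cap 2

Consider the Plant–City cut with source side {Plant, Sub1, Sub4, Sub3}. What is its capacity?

8

Edges leaving {Plant, Sub1, Sub4, Sub3}: Plant→Bus3 (3), Sub4→City (3), Sub3→City (2).
Cut capacity = 3 + 3 + 2 = 8.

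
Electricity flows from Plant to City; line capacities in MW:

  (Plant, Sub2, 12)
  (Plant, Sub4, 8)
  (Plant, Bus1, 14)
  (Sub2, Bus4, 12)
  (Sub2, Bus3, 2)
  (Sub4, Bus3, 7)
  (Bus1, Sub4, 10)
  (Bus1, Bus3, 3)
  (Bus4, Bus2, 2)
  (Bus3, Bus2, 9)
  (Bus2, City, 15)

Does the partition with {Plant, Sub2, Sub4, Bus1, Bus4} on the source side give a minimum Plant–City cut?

No — its capacity is 14, but the minimum cut has capacity 11.

Given cut capacity: 2 + 7 + 3 + 2 = 14.
Augment Plant→Sub2→Bus4→Bus2→City: bottleneck 2, flow now 2.
Augment Plant→Sub2→Bus3→Bus2→City: bottleneck 2, flow now 4.
Augment Plant→Sub4→Bus3→Bus2→City: bottleneck 7, flow now 11.
No augmenting path remains; maximum flow = 11.
In the residual graph, reachable from Plant: {Plant, Sub2, Sub4, Bus1, Bus4, Bus3}.
Min-cut edges: Bus4→Bus2 (2), Bus3→Bus2 (9); capacity 2 + 9 = 11.
Cut capacity 14 exceeds the max flow 11, so it is not minimum.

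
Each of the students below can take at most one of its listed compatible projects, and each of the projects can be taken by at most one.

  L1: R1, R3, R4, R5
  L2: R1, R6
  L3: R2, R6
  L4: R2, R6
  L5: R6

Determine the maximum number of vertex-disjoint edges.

Unit-capacity flow: source→left, listed edges, right→sink; max matching = max flow.
Augmenting path L1→R1 (+1); matched 1.
Augmenting path L2→R6 (+1); matched 2.
Augmenting path L3→R2 (+1); matched 3.
Augmenting path L4→R6→L2→R1→L1→R3 (+1); matched 4.
No augmenting path remains; maximum matching = 4.
König certificate: {L1, L2, R2, R6} is a vertex cover of size 4 (every listed pair touches it), so no matching can be larger.

4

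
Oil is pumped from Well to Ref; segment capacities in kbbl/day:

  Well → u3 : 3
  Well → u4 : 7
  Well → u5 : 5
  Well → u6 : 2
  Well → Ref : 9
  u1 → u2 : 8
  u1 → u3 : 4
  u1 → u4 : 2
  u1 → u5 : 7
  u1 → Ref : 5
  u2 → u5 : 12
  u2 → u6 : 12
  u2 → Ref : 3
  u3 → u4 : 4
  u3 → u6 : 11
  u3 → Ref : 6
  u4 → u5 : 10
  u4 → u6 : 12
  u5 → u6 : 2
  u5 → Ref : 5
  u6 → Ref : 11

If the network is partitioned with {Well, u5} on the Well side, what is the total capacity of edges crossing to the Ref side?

Edges leaving {Well, u5}: Well→u3 (3), Well→u4 (7), Well→u6 (2), Well→Ref (9), u5→u6 (2), u5→Ref (5).
Cut capacity = 3 + 7 + 2 + 9 + 2 + 5 = 28.

28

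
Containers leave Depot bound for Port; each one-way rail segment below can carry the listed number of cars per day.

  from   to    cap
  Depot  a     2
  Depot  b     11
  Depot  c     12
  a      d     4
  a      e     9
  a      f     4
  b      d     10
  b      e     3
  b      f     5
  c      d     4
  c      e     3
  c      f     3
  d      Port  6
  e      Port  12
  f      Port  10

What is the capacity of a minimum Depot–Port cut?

Augment Depot→a→d→Port: bottleneck 2, flow now 2.
Augment Depot→b→d→Port: bottleneck 4, flow now 6.
Augment Depot→b→e→Port: bottleneck 3, flow now 9.
Augment Depot→b→f→Port: bottleneck 4, flow now 13.
Augment Depot→c→e→Port: bottleneck 3, flow now 16.
Augment Depot→c→f→Port: bottleneck 3, flow now 19.
Augment Depot→c→d→a→e→Port: bottleneck 2, flow now 21. (uses reverse residual edge)
Augment Depot→c→d→b→f→Port: bottleneck 1, flow now 22. (uses reverse residual edge)
No augmenting path remains; maximum flow = 22.
By max-flow min-cut, the minimum cut capacity equals the max flow.
In the residual graph, reachable from Depot: {Depot, b, c, d}.
Min-cut edges: Depot→a (2), b→e (3), b→f (5), c→e (3), c→f (3), d→Port (6); capacity 2 + 3 + 5 + 3 + 3 + 6 = 22.

22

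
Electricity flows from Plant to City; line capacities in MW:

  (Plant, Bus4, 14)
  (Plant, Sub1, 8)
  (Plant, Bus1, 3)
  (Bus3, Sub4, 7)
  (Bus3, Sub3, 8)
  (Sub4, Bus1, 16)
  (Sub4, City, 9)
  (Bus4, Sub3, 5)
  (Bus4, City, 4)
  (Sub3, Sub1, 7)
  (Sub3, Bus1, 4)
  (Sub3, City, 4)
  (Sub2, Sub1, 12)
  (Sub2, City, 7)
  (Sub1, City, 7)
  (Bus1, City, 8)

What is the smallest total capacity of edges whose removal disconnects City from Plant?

19

Augment Plant→Bus4→City: bottleneck 4, flow now 4.
Augment Plant→Sub1→City: bottleneck 7, flow now 11.
Augment Plant→Bus1→City: bottleneck 3, flow now 14.
Augment Plant→Bus4→Sub3→City: bottleneck 4, flow now 18.
Augment Plant→Bus4→Sub3→Bus1→City: bottleneck 1, flow now 19.
No augmenting path remains; maximum flow = 19.
By max-flow min-cut, the minimum cut capacity equals the max flow.
In the residual graph, reachable from Plant: {Plant, Bus4, Sub1}.
Min-cut edges: Plant→Bus1 (3), Bus4→Sub3 (5), Bus4→City (4), Sub1→City (7); capacity 3 + 5 + 4 + 7 = 19.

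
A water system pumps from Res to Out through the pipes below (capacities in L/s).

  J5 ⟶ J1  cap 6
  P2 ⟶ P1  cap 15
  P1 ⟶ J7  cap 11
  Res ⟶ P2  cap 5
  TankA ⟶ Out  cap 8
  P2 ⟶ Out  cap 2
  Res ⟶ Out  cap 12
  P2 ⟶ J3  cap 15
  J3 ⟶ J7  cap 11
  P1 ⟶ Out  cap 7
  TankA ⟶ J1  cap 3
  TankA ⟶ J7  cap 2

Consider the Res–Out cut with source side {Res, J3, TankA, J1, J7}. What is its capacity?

25

Edges leaving {Res, J3, TankA, J1, J7}: Res→P2 (5), Res→Out (12), TankA→Out (8).
Cut capacity = 5 + 12 + 8 = 25.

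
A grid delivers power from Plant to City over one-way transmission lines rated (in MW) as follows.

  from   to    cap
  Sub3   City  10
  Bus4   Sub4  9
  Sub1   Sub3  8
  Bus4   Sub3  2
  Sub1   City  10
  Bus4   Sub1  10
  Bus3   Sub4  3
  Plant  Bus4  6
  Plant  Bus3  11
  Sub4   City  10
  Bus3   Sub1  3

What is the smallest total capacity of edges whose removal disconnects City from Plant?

Augment Plant→Bus4→Sub4→City: bottleneck 6, flow now 6.
Augment Plant→Bus3→Sub4→City: bottleneck 3, flow now 9.
Augment Plant→Bus3→Sub1→City: bottleneck 3, flow now 12.
No augmenting path remains; maximum flow = 12.
By max-flow min-cut, the minimum cut capacity equals the max flow.
In the residual graph, reachable from Plant: {Plant, Bus3}.
Min-cut edges: Plant→Bus4 (6), Bus3→Sub4 (3), Bus3→Sub1 (3); capacity 6 + 3 + 3 = 12.

12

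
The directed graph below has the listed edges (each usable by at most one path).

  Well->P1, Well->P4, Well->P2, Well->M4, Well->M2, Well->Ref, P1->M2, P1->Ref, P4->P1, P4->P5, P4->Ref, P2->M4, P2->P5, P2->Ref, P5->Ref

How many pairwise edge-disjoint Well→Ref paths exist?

4

Assign every edge capacity 1; by Menger, the answer equals the max flow.
Path Well→Ref (+1); total 1.
Path Well→P1→Ref (+1); total 2.
Path Well→P4→Ref (+1); total 3.
Path Well→P2→Ref (+1); total 4.
No residual Well→Ref path; max flow = 4.
Certifying cut of size 4: {Well→P1, Well→P2, Well→P4, Well→Ref}.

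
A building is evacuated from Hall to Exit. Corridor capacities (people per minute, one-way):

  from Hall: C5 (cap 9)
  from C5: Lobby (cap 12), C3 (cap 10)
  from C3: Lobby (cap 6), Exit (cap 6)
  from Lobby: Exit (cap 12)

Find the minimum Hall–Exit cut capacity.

9

Augment Hall→C5→C3→Exit: bottleneck 6, flow now 6.
Augment Hall→C5→Lobby→Exit: bottleneck 3, flow now 9.
No augmenting path remains; maximum flow = 9.
By max-flow min-cut, the minimum cut capacity equals the max flow.
In the residual graph, reachable from Hall: {Hall}.
Min-cut edges: Hall→C5 (9); capacity 9 = 9.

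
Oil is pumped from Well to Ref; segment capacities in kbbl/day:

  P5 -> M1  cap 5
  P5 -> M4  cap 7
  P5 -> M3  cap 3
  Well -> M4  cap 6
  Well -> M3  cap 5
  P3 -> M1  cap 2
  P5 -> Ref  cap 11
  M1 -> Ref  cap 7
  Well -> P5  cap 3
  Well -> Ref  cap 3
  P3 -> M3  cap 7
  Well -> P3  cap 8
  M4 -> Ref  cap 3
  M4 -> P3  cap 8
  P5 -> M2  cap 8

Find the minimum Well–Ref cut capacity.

11

Augment Well→Ref: bottleneck 3, flow now 3.
Augment Well→P5→Ref: bottleneck 3, flow now 6.
Augment Well→M4→Ref: bottleneck 3, flow now 9.
Augment Well→P3→M1→Ref: bottleneck 2, flow now 11.
No augmenting path remains; maximum flow = 11.
By max-flow min-cut, the minimum cut capacity equals the max flow.
In the residual graph, reachable from Well: {Well, M4, P3, M3}.
Min-cut edges: Well→P5 (3), Well→Ref (3), M4→Ref (3), P3→M1 (2); capacity 3 + 3 + 3 + 2 = 11.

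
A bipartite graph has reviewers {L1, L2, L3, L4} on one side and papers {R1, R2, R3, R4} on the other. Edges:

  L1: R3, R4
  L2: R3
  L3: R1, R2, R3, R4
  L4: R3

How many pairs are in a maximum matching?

3

Unit-capacity flow: source→left, listed edges, right→sink; max matching = max flow.
Augmenting path L1→R3 (+1); matched 1.
Augmenting path L3→R1 (+1); matched 2.
Augmenting path L2→R3→L1→R4 (+1); matched 3.
No augmenting path remains; maximum matching = 3.
König certificate: {L1, L3, R3} is a vertex cover of size 3 (every listed pair touches it), so no matching can be larger.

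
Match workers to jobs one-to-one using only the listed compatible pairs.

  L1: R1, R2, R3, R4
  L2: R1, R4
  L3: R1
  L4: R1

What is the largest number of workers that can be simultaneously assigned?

3

Unit-capacity flow: source→left, listed edges, right→sink; max matching = max flow.
Augmenting path L1→R1 (+1); matched 1.
Augmenting path L2→R4 (+1); matched 2.
Augmenting path L3→R1→L1→R2 (+1); matched 3.
No augmenting path remains; maximum matching = 3.
König certificate: {L1, L2, R1} is a vertex cover of size 3 (every listed pair touches it), so no matching can be larger.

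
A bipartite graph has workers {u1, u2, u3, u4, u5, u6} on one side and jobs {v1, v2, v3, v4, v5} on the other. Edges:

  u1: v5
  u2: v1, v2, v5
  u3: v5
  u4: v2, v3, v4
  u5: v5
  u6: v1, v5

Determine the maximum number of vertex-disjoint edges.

4

Unit-capacity flow: source→left, listed edges, right→sink; max matching = max flow.
Augmenting path u1→v5 (+1); matched 1.
Augmenting path u2→v1 (+1); matched 2.
Augmenting path u4→v2 (+1); matched 3.
Augmenting path u6→v1→u2→v2→u4→v3 (+1); matched 4.
No augmenting path remains; maximum matching = 4.
König certificate: {u2, u4, u6, v5} is a vertex cover of size 4 (every listed pair touches it), so no matching can be larger.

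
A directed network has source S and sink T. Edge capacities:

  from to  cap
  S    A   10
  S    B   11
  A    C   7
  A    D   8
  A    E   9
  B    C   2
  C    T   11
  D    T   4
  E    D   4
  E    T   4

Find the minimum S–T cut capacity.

12

Augment S→A→C→T: bottleneck 7, flow now 7.
Augment S→A→D→T: bottleneck 3, flow now 10.
Augment S→B→C→T: bottleneck 2, flow now 12.
No augmenting path remains; maximum flow = 12.
By max-flow min-cut, the minimum cut capacity equals the max flow.
In the residual graph, reachable from S: {S, B}.
Min-cut edges: S→A (10), B→C (2); capacity 10 + 2 = 12.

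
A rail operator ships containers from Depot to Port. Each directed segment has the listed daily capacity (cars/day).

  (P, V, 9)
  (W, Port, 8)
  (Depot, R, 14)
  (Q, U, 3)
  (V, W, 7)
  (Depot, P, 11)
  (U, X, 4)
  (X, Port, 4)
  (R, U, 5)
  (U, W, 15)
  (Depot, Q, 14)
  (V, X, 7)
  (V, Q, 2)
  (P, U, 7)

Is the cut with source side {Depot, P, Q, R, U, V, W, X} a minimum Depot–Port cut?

Yes — it is a minimum cut (capacity 12).

Given cut capacity: 8 + 4 = 12.
Augment Depot→P→U→W→Port: bottleneck 7, flow now 7.
Augment Depot→P→V→W→Port: bottleneck 1, flow now 8.
Augment Depot→P→V→X→Port: bottleneck 3, flow now 11.
Augment Depot→Q→U→X→Port: bottleneck 1, flow now 12.
No augmenting path remains; maximum flow = 12.
Cut capacity 12 equals the max flow, so it is a minimum cut.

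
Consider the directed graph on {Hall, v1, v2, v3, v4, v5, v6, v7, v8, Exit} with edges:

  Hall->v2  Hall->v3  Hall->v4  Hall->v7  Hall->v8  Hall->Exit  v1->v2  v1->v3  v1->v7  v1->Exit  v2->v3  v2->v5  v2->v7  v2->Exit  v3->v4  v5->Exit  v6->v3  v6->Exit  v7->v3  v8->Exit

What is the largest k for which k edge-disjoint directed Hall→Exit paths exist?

Assign every edge capacity 1; by Menger, the answer equals the max flow.
Path Hall→Exit (+1); total 1.
Path Hall→v2→Exit (+1); total 2.
Path Hall→v8→Exit (+1); total 3.
No residual Hall→Exit path; max flow = 3.
Certifying cut of size 3: {Hall→Exit, Hall→v2, Hall→v8}.

3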